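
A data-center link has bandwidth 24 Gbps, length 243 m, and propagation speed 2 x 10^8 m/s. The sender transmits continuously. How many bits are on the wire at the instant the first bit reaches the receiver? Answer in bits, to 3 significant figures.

Propagation delay = 243 / 200000000 = 1.215e-06 s.
BDP = R × t_prop = 24000000000 × 1.215e-06 = 29160 bits.

29200 bits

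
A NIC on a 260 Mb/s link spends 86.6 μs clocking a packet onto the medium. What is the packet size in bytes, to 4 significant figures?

2815 bytes

L = R × t_tx = 260000000 b/s × 8.66e-05 s = 22516 bits.
In bytes: 22516 / 8 = 2815 bytes.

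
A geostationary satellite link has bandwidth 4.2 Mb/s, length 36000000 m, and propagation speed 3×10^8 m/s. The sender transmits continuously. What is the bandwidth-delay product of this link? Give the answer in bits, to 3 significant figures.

Propagation delay = 36000000 / 300000000 = 0.12 s.
BDP = R × t_prop = 4200000 × 0.12 = 504000 bits.

504000 bits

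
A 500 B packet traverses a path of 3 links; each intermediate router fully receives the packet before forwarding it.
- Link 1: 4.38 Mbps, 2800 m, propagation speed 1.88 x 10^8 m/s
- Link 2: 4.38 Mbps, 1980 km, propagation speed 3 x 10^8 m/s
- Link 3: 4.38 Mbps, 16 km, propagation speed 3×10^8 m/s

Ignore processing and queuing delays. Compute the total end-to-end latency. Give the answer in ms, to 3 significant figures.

9.41 ms

L = 500 × 8 = 4000 bits.
Transmission delay per hop = L/R = 4000/4380000 = 0.913242 ms; 3 hops → 2.73973 ms.
Propagation delays (d/s per hop): 0.0148936, 6.6, 0.0533333 ms; sum = 6.66823 ms.
End-to-end = 9.41 ms.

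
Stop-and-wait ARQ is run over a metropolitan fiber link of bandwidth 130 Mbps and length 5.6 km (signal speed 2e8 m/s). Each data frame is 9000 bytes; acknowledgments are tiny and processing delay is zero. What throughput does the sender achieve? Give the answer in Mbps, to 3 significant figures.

118 Mbps

t_tx = L/R = 72000/130000000 = 0.000553846 s.
t_prop = 5600/200000000 = 2.8e-05 s; RTT = 5.6e-05 s.
Cycle = t_tx + RTT = 0.000609846 s.
Throughput = L / cycle = 72000 / 0.000609846 = 118 Mbps.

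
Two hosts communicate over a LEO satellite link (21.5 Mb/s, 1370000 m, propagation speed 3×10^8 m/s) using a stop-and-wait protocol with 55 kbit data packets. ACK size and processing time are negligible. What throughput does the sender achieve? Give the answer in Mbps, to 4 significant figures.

t_tx = L/R = 55000/21500000 = 0.00255814 s.
t_prop = 1370000/300000000 = 0.00456667 s; RTT = 0.00913333 s.
Cycle = t_tx + RTT = 0.0116915 s.
Throughput = L / cycle = 55000 / 0.0116915 = 4.704 Mbps.

4.704 Mbps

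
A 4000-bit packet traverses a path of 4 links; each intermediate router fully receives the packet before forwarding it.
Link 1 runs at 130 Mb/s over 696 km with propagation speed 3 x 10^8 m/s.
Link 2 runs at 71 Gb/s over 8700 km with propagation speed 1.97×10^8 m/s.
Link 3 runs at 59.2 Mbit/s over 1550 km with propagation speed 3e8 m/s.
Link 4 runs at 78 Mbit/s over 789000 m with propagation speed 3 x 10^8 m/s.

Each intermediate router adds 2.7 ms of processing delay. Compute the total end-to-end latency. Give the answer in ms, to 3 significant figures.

Transmission delays (L/R per hop): 0.0307692, 5.6338e-05, 0.0675676, 0.0512821 ms; sum = 0.149675 ms.
Propagation delays (d/s per hop): 2.32, 44.1624, 5.16667, 2.63 ms; sum = 54.2791 ms.
Processing at 3 router(s): 3 × 2.7 ms = 8.1 ms.
End-to-end = 62.5 ms.

62.5 ms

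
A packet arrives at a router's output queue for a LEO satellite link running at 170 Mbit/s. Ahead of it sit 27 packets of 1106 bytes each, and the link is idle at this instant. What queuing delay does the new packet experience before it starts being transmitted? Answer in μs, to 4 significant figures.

Each queued packet: L/R = 8848/170000000 = 52.0471 μs.
27 queued → 1405.27 μs.
Queuing delay = 1405 μs.

1405 μs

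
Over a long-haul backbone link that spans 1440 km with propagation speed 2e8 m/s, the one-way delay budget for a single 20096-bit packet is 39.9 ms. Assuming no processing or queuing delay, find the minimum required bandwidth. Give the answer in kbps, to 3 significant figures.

615 kbps

Propagation delay = 1440000 / 200000000 = 7.2 ms.
Transmission budget = 39.9 − 7.2 = 32.7 ms.
R ≥ L / t_tx = 20096 bits / 0.0327 s = 615 kbps.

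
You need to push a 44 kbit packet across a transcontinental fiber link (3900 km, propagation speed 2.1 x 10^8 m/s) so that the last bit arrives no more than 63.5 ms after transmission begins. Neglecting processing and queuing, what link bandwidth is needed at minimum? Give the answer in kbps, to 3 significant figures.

979 kbps

Propagation delay = 3900000 / 210000000 = 18.5714 ms.
Transmission budget = 63.5 − 18.5714 = 44.9286 ms.
R ≥ L / t_tx = 44000 bits / 0.0449286 s = 979 kbps.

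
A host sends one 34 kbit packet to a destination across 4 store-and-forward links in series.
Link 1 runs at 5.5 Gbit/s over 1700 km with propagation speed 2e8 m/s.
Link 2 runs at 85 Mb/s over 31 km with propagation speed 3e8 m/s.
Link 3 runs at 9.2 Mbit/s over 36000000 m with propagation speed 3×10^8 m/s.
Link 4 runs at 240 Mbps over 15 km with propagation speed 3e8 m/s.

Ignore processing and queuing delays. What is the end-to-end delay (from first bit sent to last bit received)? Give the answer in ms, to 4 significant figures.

132.9 ms

L = 34000 bits.
Transmission delays (L/R per hop): 0.00618182, 0.4, 3.69565, 0.141667 ms; sum = 4.2435 ms.
Propagation delays (d/s per hop): 8.5, 0.103333, 120, 0.05 ms; sum = 128.653 ms.
End-to-end = 132.9 ms.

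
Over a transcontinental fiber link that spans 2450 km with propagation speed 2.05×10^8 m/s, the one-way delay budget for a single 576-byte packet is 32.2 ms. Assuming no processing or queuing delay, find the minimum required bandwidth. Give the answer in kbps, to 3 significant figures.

228 kbps

L = 4608 bits.
Propagation delay = 2450000 / 2.05e+08 = 11.9512 ms.
Transmission budget = 32.2 − 11.9512 = 20.2488 ms.
R ≥ L / t_tx = 4608 bits / 0.0202488 s = 228 kbps.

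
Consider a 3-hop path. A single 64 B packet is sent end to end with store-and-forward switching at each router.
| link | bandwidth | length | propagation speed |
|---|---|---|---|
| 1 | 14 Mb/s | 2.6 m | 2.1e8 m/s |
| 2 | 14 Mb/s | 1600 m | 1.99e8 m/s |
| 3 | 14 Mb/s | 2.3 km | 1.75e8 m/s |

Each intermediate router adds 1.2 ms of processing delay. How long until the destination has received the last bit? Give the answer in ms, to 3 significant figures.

2.53 ms

L = 64 × 8 = 512 bits.
Transmission delay per hop = L/R = 512/14000000 = 0.0365714 ms; 3 hops → 0.109714 ms.
Propagation delays (d/s per hop): 1.2381e-05, 0.0080402, 0.0131429 ms; sum = 0.0211954 ms.
Processing at 2 router(s): 2 × 1.2 ms = 2.4 ms.
End-to-end = 2.53 ms.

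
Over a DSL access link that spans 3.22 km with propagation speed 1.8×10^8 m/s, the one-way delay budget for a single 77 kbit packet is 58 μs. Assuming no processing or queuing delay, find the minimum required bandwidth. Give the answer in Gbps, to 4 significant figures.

Propagation delay = 3220 / 180000000 = 17.8889 μs.
Transmission budget = 58 − 17.8889 = 40.1111 μs.
R ≥ L / t_tx = 77000 bits / 4.01111e-05 s = 1.920 Gbps.

1.920 Gbps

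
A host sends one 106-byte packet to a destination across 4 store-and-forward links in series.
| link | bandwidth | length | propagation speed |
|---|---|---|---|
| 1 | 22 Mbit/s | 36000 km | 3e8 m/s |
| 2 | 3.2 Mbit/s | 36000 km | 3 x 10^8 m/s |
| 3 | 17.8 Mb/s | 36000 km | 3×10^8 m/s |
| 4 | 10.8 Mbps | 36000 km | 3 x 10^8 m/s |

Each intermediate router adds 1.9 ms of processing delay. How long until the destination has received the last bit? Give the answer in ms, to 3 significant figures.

486 ms

L = 106 × 8 = 848 bits.
Transmission delays (L/R per hop): 0.0385455, 0.265, 0.0476404, 0.0785185 ms; sum = 0.429704 ms.
Propagation delays (d/s per hop): 120, 120, 120, 120 ms; sum = 480 ms.
Processing at 3 router(s): 3 × 1.9 ms = 5.7 ms.
End-to-end = 486 ms.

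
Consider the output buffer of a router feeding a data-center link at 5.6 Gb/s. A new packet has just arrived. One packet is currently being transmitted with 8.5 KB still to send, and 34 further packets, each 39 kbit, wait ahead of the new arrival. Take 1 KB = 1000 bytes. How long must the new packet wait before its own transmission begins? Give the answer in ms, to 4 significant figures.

Each queued packet: L/R = 39000/5600000000 = 0.00696429 ms.
34 queued → 0.236786 ms.
Plus remaining 68000 bits of current packet: 0.0121429 ms.
Queuing delay = 0.2489 ms.

0.2489 ms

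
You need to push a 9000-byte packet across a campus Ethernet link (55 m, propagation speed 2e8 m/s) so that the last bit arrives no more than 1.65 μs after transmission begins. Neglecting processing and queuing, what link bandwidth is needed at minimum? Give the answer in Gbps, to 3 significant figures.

52.4 Gbps

L = 72000 bits.
Propagation delay = 55 / 200000000 = 0.275 μs.
Transmission budget = 1.65 − 0.275 = 1.375 μs.
R ≥ L / t_tx = 72000 bits / 1.375e-06 s = 52.4 Gbps.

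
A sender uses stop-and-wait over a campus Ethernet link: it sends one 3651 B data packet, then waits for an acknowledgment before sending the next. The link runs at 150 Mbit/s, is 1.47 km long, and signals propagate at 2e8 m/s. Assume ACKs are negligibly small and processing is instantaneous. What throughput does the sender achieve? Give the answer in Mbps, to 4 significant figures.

t_tx = L/R = 29208/150000000 = 0.00019472 s.
t_prop = 1470/200000000 = 7.35e-06 s; RTT = 1.47e-05 s.
Cycle = t_tx + RTT = 0.00020942 s.
Throughput = L / cycle = 29208 / 0.00020942 = 139.5 Mbps.

139.5 Mbps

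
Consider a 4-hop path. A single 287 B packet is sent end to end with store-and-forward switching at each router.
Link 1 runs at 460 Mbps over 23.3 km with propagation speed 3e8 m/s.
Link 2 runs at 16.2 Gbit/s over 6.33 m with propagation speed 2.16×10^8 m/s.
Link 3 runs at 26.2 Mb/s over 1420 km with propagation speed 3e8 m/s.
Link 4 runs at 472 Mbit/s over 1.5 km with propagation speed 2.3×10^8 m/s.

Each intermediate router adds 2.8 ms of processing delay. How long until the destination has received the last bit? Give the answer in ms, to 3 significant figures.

13.3 ms

L = 287 × 8 = 2296 bits.
Transmission delays (L/R per hop): 0.0049913, 0.000141728, 0.0876336, 0.00486441 ms; sum = 0.097631 ms.
Propagation delays (d/s per hop): 0.0776667, 2.93056e-05, 4.73333, 0.00652174 ms; sum = 4.81755 ms.
Processing at 3 router(s): 3 × 2.8 ms = 8.4 ms.
End-to-end = 13.3 ms.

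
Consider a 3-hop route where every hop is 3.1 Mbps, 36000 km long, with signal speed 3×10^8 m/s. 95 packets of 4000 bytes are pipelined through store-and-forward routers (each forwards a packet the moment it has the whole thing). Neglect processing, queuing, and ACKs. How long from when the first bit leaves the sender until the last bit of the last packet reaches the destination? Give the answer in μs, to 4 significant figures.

1361000 μs

Per-hop transmission t_tx = L/R = 32000/3100000 = 10322.6 μs.
Per-hop propagation t_prop = 36000000/300000000 = 120000 μs.
Pipeline fill: first packet needs 3·t_tx to clear all hops; remaining 94 packets each add one t_tx.
Total = (3+95-1)·t_tx + 3·t_prop = 97·10322.6 + 3·120000 = 1361000 μs.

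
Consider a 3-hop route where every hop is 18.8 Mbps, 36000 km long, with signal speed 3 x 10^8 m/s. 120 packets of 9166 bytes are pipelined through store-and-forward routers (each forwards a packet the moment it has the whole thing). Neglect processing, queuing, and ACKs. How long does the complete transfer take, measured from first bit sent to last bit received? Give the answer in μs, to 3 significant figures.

836000 μs

Per-hop transmission t_tx = L/R = 73328/18800000 = 3900.43 μs.
Per-hop propagation t_prop = 36000000/300000000 = 120000 μs.
Pipeline fill: first packet needs 3·t_tx to clear all hops; remaining 119 packets each add one t_tx.
Total = (3+120-1)·t_tx + 3·t_prop = 122·3900.43 + 3·120000 = 836000 μs.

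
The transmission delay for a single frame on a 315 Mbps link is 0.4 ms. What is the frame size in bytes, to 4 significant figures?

15750 bytes

L = R × t_tx = 315000000 b/s × 0.0004 s = 126000 bits.
In bytes: 126000 / 8 = 15750 bytes.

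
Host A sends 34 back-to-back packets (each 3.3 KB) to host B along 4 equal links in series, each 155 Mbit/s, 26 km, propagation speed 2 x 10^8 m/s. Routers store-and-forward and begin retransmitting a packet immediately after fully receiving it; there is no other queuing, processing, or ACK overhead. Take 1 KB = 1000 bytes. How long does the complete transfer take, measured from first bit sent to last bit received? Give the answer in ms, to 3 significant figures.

Per-hop transmission t_tx = L/R = 26400/155000000 = 0.170323 ms.
Per-hop propagation t_prop = 26000/200000000 = 0.13 ms.
Pipeline fill: first packet needs 4·t_tx to clear all hops; remaining 33 packets each add one t_tx.
Total = (4+34-1)·t_tx + 4·t_prop = 37·0.170323 + 4·0.13 = 6.82 ms.

6.82 ms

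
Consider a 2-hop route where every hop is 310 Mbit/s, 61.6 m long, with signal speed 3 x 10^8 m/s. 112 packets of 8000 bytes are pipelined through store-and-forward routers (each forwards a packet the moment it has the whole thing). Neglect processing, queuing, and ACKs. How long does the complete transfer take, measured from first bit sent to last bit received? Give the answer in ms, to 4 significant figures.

23.33 ms

Per-hop transmission t_tx = L/R = 64000/310000000 = 0.206452 ms.
Per-hop propagation t_prop = 61.6/300000000 = 0.000205333 ms.
Pipeline fill: first packet needs 2·t_tx to clear all hops; remaining 111 packets each add one t_tx.
Total = (2+112-1)·t_tx + 2·t_prop = 113·0.206452 + 2·0.000205333 = 23.33 ms.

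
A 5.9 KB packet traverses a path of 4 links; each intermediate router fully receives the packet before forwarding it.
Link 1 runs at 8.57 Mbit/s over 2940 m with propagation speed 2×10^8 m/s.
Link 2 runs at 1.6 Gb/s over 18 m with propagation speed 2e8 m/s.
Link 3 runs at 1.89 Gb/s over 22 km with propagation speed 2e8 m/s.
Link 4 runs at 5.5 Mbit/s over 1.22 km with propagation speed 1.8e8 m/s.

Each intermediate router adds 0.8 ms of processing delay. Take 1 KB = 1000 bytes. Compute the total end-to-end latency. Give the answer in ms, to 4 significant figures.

16.68 ms

L = 47200 bits.
Transmission delays (L/R per hop): 5.50758, 0.0295, 0.0249735, 8.58182 ms; sum = 14.1439 ms.
Propagation delays (d/s per hop): 0.0147, 9e-05, 0.11, 0.00677778 ms; sum = 0.131568 ms.
Processing at 3 router(s): 3 × 0.8 ms = 2.4 ms.
End-to-end = 16.68 ms.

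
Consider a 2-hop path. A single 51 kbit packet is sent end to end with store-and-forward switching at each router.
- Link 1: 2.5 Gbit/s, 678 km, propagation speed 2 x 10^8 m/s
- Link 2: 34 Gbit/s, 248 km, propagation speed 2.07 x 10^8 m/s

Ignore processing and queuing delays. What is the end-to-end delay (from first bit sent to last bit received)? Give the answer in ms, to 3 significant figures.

4.61 ms

L = 51000 bits.
Transmission delays (L/R per hop): 0.0204, 0.0015 ms; sum = 0.0219 ms.
Propagation delays (d/s per hop): 3.39, 1.19807 ms; sum = 4.58807 ms.
End-to-end = 4.61 ms.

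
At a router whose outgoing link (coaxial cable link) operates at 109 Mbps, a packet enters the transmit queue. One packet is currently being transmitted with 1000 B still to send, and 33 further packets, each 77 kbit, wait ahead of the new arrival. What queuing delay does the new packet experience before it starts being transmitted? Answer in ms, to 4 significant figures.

Each queued packet: L/R = 77000/109000000 = 0.706422 ms.
33 queued → 23.3119 ms.
Plus remaining 8000 bits of current packet: 0.0733945 ms.
Queuing delay = 23.39 ms.

23.39 ms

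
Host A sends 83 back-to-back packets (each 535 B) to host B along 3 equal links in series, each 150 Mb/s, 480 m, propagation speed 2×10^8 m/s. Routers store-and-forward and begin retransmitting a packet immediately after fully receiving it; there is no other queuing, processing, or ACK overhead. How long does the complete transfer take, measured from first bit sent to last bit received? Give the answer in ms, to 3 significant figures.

Per-hop transmission t_tx = L/R = 4280/150000000 = 0.0285333 ms.
Per-hop propagation t_prop = 480/200000000 = 0.0024 ms.
Pipeline fill: first packet needs 3·t_tx to clear all hops; remaining 82 packets each add one t_tx.
Total = (3+83-1)·t_tx + 3·t_prop = 85·0.0285333 + 3·0.0024 = 2.43 ms.

2.43 ms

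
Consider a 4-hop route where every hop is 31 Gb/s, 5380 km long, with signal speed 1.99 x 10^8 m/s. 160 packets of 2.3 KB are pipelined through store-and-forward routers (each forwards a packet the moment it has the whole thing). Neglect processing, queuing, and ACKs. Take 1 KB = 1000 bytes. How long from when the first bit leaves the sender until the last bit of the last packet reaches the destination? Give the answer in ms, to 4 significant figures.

108.2 ms

Per-hop transmission t_tx = L/R = 18400/31000000000 = 0.000593548 ms.
Per-hop propagation t_prop = 5380000/199000000 = 27.0352 ms.
Pipeline fill: first packet needs 4·t_tx to clear all hops; remaining 159 packets each add one t_tx.
Total = (4+160-1)·t_tx + 4·t_prop = 163·0.000593548 + 4·27.0352 = 108.2 ms.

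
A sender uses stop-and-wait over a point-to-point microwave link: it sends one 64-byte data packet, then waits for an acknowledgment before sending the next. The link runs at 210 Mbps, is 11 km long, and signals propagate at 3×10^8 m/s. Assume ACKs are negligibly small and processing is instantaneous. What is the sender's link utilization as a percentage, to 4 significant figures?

3.218 %

t_tx = L/R = 512/210000000 = 2.4381e-06 s.
t_prop = 11000/300000000 = 3.66667e-05 s; RTT = 7.33333e-05 s.
Cycle = t_tx + RTT = 7.57714e-05 s.
Utilization = t_tx / cycle = 2.4381e-06/7.57714e-05 = 3.218 %.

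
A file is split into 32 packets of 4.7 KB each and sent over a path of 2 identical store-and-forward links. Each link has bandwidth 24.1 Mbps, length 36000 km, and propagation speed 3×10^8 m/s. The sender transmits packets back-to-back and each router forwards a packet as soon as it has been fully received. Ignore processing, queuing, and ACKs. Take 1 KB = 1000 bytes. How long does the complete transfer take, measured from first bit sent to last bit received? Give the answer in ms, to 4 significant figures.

Per-hop transmission t_tx = L/R = 37600/24100000 = 1.56017 ms.
Per-hop propagation t_prop = 36000000/300000000 = 120 ms.
Pipeline fill: first packet needs 2·t_tx to clear all hops; remaining 31 packets each add one t_tx.
Total = (2+32-1)·t_tx + 2·t_prop = 33·1.56017 + 2·120 = 291.5 ms.

291.5 ms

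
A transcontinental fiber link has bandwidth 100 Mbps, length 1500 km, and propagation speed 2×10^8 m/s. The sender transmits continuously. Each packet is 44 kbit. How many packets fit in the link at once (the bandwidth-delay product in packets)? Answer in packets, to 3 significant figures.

17.0 packets

Propagation delay = 1500000 / 200000000 = 0.0075 s.
BDP = R × t_prop = 100000000 × 0.0075 = 750000 bits.
In packets of 44000 bits: 17.0 packets.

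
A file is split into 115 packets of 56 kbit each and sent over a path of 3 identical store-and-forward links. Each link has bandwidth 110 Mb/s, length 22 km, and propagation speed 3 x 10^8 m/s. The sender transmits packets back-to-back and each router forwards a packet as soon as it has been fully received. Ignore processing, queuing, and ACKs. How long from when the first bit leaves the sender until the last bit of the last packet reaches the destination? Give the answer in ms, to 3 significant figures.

Per-hop transmission t_tx = L/R = 56000/110000000 = 0.509091 ms.
Per-hop propagation t_prop = 22000/300000000 = 0.0733333 ms.
Pipeline fill: first packet needs 3·t_tx to clear all hops; remaining 114 packets each add one t_tx.
Total = (3+115-1)·t_tx + 3·t_prop = 117·0.509091 + 3·0.0733333 = 59.8 ms.

59.8 ms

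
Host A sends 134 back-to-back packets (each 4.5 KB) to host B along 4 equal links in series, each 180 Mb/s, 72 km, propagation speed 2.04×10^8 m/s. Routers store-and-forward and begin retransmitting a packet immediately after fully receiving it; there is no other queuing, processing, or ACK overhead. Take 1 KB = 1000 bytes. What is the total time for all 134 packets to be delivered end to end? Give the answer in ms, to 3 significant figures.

Per-hop transmission t_tx = L/R = 36000/180000000 = 0.2 ms.
Per-hop propagation t_prop = 72000/204000000 = 0.352941 ms.
Pipeline fill: first packet needs 4·t_tx to clear all hops; remaining 133 packets each add one t_tx.
Total = (4+134-1)·t_tx + 4·t_prop = 137·0.2 + 4·0.352941 = 28.8 ms.

28.8 ms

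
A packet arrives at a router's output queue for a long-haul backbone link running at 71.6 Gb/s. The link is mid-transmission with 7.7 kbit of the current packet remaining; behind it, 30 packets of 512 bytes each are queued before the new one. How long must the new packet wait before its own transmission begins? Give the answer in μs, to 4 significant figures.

Each queued packet: L/R = 4096/71600000000 = 0.0572067 μs.
30 queued → 1.7162 μs.
Plus remaining 7700 bits of current packet: 0.107542 μs.
Queuing delay = 1.824 μs.

1.824 μs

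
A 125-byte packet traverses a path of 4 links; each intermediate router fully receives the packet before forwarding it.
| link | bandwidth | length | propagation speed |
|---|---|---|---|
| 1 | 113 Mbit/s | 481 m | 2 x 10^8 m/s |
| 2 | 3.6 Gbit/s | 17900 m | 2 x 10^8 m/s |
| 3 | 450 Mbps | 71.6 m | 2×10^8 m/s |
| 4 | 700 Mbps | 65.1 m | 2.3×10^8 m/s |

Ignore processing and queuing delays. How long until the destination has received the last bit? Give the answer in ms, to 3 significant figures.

L = 125 × 8 = 1000 bits.
Transmission delays (L/R per hop): 0.00884956, 0.000277778, 0.00222222, 0.00142857 ms; sum = 0.0127781 ms.
Propagation delays (d/s per hop): 0.002405, 0.0895, 0.000358, 0.000283043 ms; sum = 0.092546 ms.
End-to-end = 0.105 ms.

0.105 ms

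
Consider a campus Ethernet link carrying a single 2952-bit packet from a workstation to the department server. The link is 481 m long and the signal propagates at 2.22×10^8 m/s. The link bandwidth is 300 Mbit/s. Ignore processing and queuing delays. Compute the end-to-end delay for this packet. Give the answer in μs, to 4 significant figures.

Transmission delay = L/R = 2952 / 300000000 = 9.84 μs.
Propagation delay = d/s = 481 m / 2.22e+08 m/s = 2.16667 μs.
Total = 12.01 μs.

12.01 μs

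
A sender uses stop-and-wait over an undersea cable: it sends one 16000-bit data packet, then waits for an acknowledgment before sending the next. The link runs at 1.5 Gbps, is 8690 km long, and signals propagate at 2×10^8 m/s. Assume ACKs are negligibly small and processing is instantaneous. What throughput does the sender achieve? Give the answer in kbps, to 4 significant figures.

184.1 kbps

t_tx = L/R = 16000/1500000000 = 1.06667e-05 s.
t_prop = 8690000/200000000 = 0.04345 s; RTT = 0.0869 s.
Cycle = t_tx + RTT = 0.0869107 s.
Throughput = L / cycle = 16000 / 0.0869107 = 184.1 kbps.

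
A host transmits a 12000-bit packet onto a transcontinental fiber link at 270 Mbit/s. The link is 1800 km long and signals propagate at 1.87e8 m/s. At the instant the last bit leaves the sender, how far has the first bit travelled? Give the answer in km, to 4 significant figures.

t_tx = L/R = 12000/270000000 = 4.44444e-05 s.
Distance = s × t_tx = 187000000 × 4.44444e-05 = 8.311 km.

8.311 km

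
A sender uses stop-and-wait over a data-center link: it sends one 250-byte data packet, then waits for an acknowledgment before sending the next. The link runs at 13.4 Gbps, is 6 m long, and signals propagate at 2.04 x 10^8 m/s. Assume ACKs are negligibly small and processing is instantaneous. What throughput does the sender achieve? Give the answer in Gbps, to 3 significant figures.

9.61 Gbps

t_tx = L/R = 2000/13400000000 = 1.49254e-07 s.
t_prop = 6/204000000 = 2.94118e-08 s; RTT = 5.88235e-08 s.
Cycle = t_tx + RTT = 2.08077e-07 s.
Throughput = L / cycle = 2000 / 2.08077e-07 = 9.61 Gbps.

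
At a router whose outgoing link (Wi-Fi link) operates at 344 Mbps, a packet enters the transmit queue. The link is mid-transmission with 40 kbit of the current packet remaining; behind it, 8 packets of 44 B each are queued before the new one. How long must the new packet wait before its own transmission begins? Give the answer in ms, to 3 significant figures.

0.124 ms

Each queued packet: L/R = 352/344000000 = 0.00102326 ms.
8 queued → 0.00818605 ms.
Plus remaining 40000 bits of current packet: 0.116279 ms.
Queuing delay = 0.124 ms.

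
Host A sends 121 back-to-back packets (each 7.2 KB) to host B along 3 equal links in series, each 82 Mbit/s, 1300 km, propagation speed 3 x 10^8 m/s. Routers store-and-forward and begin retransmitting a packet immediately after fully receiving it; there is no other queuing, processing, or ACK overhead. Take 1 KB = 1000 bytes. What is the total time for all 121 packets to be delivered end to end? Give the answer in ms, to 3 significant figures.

99.4 ms

Per-hop transmission t_tx = L/R = 57600/82000000 = 0.702439 ms.
Per-hop propagation t_prop = 1300000/300000000 = 4.33333 ms.
Pipeline fill: first packet needs 3·t_tx to clear all hops; remaining 120 packets each add one t_tx.
Total = (3+121-1)·t_tx + 3·t_prop = 123·0.702439 + 3·4.33333 = 99.4 ms.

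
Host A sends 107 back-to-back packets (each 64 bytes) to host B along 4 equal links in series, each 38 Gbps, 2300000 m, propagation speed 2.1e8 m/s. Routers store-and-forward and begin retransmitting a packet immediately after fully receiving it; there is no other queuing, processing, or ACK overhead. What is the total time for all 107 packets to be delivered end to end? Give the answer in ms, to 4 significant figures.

Per-hop transmission t_tx = L/R = 512/38000000000 = 1.34737e-05 ms.
Per-hop propagation t_prop = 2300000/210000000 = 10.9524 ms.
Pipeline fill: first packet needs 4·t_tx to clear all hops; remaining 106 packets each add one t_tx.
Total = (4+107-1)·t_tx + 4·t_prop = 110·1.34737e-05 + 4·10.9524 = 43.81 ms.

43.81 ms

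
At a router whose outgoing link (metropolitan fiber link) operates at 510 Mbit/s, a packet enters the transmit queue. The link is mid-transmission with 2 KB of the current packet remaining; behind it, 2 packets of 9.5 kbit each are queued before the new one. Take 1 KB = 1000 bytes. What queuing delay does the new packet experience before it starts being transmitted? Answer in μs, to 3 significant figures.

68.6 μs

Each queued packet: L/R = 9500/510000000 = 18.6275 μs.
2 queued → 37.2549 μs.
Plus remaining 16000 bits of current packet: 31.3725 μs.
Queuing delay = 68.6 μs.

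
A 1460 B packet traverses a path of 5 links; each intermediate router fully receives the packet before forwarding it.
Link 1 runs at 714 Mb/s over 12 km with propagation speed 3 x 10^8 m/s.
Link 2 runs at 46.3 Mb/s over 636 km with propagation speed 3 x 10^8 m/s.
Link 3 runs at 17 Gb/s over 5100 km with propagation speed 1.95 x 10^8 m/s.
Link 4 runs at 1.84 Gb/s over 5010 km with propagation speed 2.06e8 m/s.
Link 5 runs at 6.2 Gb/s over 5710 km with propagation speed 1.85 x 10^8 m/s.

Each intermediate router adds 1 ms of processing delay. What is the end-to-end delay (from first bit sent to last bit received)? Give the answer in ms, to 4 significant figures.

L = 1460 × 8 = 11680 bits.
Transmission delays (L/R per hop): 0.0163585, 0.252268, 0.000687059, 0.00634783, 0.00188387 ms; sum = 0.277545 ms.
Propagation delays (d/s per hop): 0.04, 2.12, 26.1538, 24.3204, 30.8649 ms; sum = 83.4991 ms.
Processing at 4 router(s): 4 × 1 ms = 4 ms.
End-to-end = 87.78 ms.

87.78 ms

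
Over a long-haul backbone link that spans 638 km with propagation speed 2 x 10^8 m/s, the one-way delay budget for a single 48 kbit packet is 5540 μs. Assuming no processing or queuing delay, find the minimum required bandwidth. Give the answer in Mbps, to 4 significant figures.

Propagation delay = 638000 / 200000000 = 3190 μs.
Transmission budget = 5540 − 3190 = 2350 μs.
R ≥ L / t_tx = 48000 bits / 0.00235 s = 20.43 Mbps.

20.43 Mbps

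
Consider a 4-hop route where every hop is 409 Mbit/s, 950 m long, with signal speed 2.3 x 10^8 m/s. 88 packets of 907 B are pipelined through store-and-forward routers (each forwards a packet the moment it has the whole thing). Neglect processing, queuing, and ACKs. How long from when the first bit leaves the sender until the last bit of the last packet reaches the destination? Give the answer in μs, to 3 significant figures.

1630 μs

Per-hop transmission t_tx = L/R = 7256/409000000 = 17.7408 μs.
Per-hop propagation t_prop = 950/2.3e+08 = 4.13043 μs.
Pipeline fill: first packet needs 4·t_tx to clear all hops; remaining 87 packets each add one t_tx.
Total = (4+88-1)·t_tx + 4·t_prop = 91·17.7408 + 4·4.13043 = 1630 μs.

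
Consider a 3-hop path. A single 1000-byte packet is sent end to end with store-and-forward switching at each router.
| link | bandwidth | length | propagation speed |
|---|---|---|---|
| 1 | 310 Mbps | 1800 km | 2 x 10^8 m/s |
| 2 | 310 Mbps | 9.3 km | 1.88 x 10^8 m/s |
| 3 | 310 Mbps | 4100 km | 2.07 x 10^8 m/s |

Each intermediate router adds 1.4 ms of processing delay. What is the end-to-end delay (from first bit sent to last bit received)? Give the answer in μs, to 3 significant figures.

31700 μs

L = 1000 × 8 = 8000 bits.
Transmission delay per hop = L/R = 8000/310000000 = 25.8065 μs; 3 hops → 77.4194 μs.
Propagation delays (d/s per hop): 9000, 49.4681, 19806.8 μs; sum = 28856.2 μs.
Processing at 2 router(s): 2 × 1.4 ms = 2800 μs.
End-to-end = 31700 μs.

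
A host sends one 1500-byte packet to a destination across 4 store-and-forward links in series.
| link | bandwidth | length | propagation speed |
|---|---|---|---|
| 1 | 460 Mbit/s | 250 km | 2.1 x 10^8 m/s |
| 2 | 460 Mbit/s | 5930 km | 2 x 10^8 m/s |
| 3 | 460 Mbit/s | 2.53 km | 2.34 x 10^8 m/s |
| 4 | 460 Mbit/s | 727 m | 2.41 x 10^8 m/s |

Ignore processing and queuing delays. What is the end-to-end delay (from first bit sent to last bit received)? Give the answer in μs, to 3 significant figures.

31000 μs

L = 1500 × 8 = 12000 bits.
Transmission delay per hop = L/R = 12000/460000000 = 26.087 μs; 4 hops → 104.348 μs.
Propagation delays (d/s per hop): 1190.48, 29650, 10.812, 3.0166 μs; sum = 30854.3 μs.
End-to-end = 31000 μs.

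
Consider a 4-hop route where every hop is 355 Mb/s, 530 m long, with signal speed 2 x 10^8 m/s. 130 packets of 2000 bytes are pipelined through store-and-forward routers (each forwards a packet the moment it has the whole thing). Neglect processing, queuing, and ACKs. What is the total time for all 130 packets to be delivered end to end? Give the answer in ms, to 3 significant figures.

6.00 ms

Per-hop transmission t_tx = L/R = 16000/355000000 = 0.0450704 ms.
Per-hop propagation t_prop = 530/200000000 = 0.00265 ms.
Pipeline fill: first packet needs 4·t_tx to clear all hops; remaining 129 packets each add one t_tx.
Total = (4+130-1)·t_tx + 4·t_prop = 133·0.0450704 + 4·0.00265 = 6.00 ms.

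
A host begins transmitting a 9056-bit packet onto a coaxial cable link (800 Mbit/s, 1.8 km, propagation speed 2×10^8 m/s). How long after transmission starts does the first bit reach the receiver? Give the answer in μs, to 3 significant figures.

9.00 μs

First bit experiences only propagation delay: d/s = 1800/200000000 = 9.00 μs.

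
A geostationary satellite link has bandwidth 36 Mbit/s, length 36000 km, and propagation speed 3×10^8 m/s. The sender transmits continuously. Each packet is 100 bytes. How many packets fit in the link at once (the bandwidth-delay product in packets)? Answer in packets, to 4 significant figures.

5400 packets

Propagation delay = 36000000 / 300000000 = 0.12 s.
BDP = R × t_prop = 36000000 × 0.12 = 4320000 bits.
In packets of 800 bits: 5400 packets.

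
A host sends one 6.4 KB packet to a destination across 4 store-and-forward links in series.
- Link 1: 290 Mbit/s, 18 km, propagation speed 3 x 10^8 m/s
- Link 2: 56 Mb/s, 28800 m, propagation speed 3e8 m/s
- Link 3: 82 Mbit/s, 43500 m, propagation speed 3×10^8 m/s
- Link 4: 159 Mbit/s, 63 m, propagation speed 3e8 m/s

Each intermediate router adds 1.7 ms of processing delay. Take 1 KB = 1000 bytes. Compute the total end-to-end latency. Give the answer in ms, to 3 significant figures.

7.44 ms

L = 51200 bits.
Transmission delays (L/R per hop): 0.176552, 0.914286, 0.62439, 0.322013 ms; sum = 2.03724 ms.
Propagation delays (d/s per hop): 0.06, 0.096, 0.145, 0.00021 ms; sum = 0.30121 ms.
Processing at 3 router(s): 3 × 1.7 ms = 5.1 ms.
End-to-end = 7.44 ms.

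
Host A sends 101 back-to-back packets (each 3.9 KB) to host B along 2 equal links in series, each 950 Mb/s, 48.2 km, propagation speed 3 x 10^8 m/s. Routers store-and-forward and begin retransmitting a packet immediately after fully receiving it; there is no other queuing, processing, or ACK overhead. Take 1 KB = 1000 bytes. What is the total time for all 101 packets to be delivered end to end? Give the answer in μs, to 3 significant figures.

3670 μs

Per-hop transmission t_tx = L/R = 31200/950000000 = 32.8421 μs.
Per-hop propagation t_prop = 48200/300000000 = 160.667 μs.
Pipeline fill: first packet needs 2·t_tx to clear all hops; remaining 100 packets each add one t_tx.
Total = (2+101-1)·t_tx + 2·t_prop = 102·32.8421 + 2·160.667 = 3670 μs.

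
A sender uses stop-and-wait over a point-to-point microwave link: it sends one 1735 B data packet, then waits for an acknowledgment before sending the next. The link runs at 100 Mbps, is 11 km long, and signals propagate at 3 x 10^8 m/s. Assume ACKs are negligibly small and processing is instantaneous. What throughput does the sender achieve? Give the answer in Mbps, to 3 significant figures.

t_tx = L/R = 13880/100000000 = 0.0001388 s.
t_prop = 11000/300000000 = 3.66667e-05 s; RTT = 7.33333e-05 s.
Cycle = t_tx + RTT = 0.000212133 s.
Throughput = L / cycle = 13880 / 0.000212133 = 65.4 Mbps.

65.4 Mbps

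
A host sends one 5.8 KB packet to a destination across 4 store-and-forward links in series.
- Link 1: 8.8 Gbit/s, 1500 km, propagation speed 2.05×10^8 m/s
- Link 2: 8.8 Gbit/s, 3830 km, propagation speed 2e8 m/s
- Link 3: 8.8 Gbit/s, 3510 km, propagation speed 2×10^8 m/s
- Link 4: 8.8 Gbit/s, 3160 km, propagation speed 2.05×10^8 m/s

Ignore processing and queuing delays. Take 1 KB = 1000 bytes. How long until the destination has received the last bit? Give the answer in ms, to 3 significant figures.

59.5 ms

L = 46400 bits.
Transmission delay per hop = L/R = 46400/8800000000 = 0.00527273 ms; 4 hops → 0.0210909 ms.
Propagation delays (d/s per hop): 7.31707, 19.15, 17.55, 15.4146 ms; sum = 59.4317 ms.
End-to-end = 59.5 ms.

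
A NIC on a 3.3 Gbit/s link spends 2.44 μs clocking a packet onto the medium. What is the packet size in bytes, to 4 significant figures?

1007 bytes

L = R × t_tx = 3300000000 b/s × 2.44e-06 s = 8052 bits.
In bytes: 8052 / 8 = 1007 bytes.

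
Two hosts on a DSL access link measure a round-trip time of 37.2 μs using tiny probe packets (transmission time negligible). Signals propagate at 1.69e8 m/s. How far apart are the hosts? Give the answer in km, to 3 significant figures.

3.14 km

One-way propagation = RTT/2 = 18.6 μs.
d = s × t = 169000000 × 1.86e-05 = 3.14 km.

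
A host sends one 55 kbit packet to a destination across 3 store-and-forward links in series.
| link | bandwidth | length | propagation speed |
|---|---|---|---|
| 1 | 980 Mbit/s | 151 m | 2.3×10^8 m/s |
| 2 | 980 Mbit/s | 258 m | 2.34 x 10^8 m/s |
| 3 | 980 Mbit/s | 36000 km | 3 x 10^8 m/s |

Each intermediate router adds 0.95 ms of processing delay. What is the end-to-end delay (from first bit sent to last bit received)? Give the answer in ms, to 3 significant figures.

122 ms

L = 55000 bits.
Transmission delay per hop = L/R = 55000/980000000 = 0.0561224 ms; 3 hops → 0.168367 ms.
Propagation delays (d/s per hop): 0.000656522, 0.00110256, 120 ms; sum = 120.002 ms.
Processing at 2 router(s): 2 × 0.95 ms = 1.9 ms.
End-to-end = 122 ms.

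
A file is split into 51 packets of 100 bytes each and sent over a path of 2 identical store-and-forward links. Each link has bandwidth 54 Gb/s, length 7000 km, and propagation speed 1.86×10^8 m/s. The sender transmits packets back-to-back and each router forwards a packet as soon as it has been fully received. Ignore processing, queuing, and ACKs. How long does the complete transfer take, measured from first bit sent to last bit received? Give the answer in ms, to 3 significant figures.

75.3 ms

Per-hop transmission t_tx = L/R = 800/54000000000 = 1.48148e-05 ms.
Per-hop propagation t_prop = 7000000/186000000 = 37.6344 ms.
Pipeline fill: first packet needs 2·t_tx to clear all hops; remaining 50 packets each add one t_tx.
Total = (2+51-1)·t_tx + 2·t_prop = 52·1.48148e-05 + 2·37.6344 = 75.3 ms.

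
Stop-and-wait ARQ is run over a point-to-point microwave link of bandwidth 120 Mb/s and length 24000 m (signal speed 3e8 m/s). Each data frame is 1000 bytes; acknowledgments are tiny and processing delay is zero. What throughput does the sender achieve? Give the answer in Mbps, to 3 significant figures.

35.3 Mbps

t_tx = L/R = 8000/120000000 = 6.66667e-05 s.
t_prop = 24000/300000000 = 8e-05 s; RTT = 0.00016 s.
Cycle = t_tx + RTT = 0.000226667 s.
Throughput = L / cycle = 8000 / 0.000226667 = 35.3 Mbps.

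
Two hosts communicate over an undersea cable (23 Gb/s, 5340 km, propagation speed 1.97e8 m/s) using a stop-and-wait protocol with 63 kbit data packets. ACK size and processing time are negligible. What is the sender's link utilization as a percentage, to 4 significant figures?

0.005052 %

t_tx = L/R = 63000/23000000000 = 2.73913e-06 s.
t_prop = 5340000/197000000 = 0.0271066 s; RTT = 0.0542132 s.
Cycle = t_tx + RTT = 0.0542159 s.
Utilization = t_tx / cycle = 2.73913e-06/0.0542159 = 0.005052 %.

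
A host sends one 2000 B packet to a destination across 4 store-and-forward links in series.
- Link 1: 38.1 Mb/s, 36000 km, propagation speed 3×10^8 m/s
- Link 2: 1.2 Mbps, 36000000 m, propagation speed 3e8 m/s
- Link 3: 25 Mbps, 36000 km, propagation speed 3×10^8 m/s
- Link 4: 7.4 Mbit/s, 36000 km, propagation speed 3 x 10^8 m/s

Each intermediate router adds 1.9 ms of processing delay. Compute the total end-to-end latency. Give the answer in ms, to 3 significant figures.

L = 2000 × 8 = 16000 bits.
Transmission delays (L/R per hop): 0.419948, 13.3333, 0.64, 2.16216 ms; sum = 16.5554 ms.
Propagation delays (d/s per hop): 120, 120, 120, 120 ms; sum = 480 ms.
Processing at 3 router(s): 3 × 1.9 ms = 5.7 ms.
End-to-end = 502 ms.

502 ms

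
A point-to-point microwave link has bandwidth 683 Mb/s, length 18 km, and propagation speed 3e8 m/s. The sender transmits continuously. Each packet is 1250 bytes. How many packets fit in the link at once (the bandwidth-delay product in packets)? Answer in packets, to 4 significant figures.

4.098 packets

Propagation delay = 18000 / 300000000 = 6e-05 s.
BDP = R × t_prop = 683000000 × 6e-05 = 40980 bits.
In packets of 10000 bits: 4.098 packets.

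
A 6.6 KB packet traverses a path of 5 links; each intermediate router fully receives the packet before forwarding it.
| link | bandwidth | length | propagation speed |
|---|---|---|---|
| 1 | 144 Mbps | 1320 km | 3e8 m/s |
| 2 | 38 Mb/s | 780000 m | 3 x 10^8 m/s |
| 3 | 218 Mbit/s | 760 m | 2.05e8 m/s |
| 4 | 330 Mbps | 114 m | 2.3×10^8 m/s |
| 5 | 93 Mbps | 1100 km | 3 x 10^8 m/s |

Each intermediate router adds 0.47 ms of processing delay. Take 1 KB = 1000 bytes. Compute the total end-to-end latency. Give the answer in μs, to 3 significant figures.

15300 μs

L = 52800 bits.
Transmission delays (L/R per hop): 366.667, 1389.47, 242.202, 160, 567.742 μs; sum = 2726.08 μs.
Propagation delays (d/s per hop): 4400, 2600, 3.70732, 0.495652, 3666.67 μs; sum = 10670.9 μs.
Processing at 4 router(s): 4 × 0.47 ms = 1880 μs.
End-to-end = 15300 μs.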